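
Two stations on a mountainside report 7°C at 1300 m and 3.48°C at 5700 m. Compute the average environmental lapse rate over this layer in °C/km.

0.8°C/km

Γ = −ΔT/Δz = (7 − 3.48) / (5700 − 1300) m
  = 3.52°C / 4.4 km = 0.8°C/km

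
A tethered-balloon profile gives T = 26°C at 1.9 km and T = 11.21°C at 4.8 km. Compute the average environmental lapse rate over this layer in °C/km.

Γ = −ΔT/Δz = (26 − 11.21) / (4800 − 1900) m
  = 14.79°C / 2.9 km = 5.1°C/km

5.1°C/km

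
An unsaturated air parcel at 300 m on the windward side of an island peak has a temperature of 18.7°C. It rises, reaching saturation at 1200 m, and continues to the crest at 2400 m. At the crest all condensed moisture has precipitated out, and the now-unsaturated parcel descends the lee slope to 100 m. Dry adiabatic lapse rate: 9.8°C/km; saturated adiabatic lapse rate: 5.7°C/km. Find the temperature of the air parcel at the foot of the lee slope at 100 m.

300–1200 m, dry: Δz = 0.9 km ⇒ ΔT = -8.82°C; T = 9.88°C
1200–2400 m, saturated: Δz = 1.2 km ⇒ ΔT = -6.84°C; T = 3.04°C
2400–100 m, dry descent: Δz = 2.3 km ⇒ ΔT = +22.54°C; T = 25.58°C

25.58°C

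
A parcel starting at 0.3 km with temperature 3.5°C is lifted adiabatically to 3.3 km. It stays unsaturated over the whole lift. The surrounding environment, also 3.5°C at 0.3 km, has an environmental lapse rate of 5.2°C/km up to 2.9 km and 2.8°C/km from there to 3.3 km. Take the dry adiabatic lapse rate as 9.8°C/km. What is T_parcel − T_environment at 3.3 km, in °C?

-14.76°C (parcel cooler than environment)

Parcel:
  300 → 3300 m (dry, 9.8°C/km): ΔT = -9.8 × 3 = -29.4°C → T = -25.9°C
Environment:
  300 → 2900 m (environment, lower layer, 5.2°C/km): ΔT = -5.2 × 2.6 = -13.52°C → T = -10.02°C
  2900 → 3300 m (environment, upper layer, 2.8°C/km): ΔT = -2.8 × 0.4 = -1.12°C → T = -11.14°C
T_parcel − T_env = -25.9 − (-11.14) = -14.76°C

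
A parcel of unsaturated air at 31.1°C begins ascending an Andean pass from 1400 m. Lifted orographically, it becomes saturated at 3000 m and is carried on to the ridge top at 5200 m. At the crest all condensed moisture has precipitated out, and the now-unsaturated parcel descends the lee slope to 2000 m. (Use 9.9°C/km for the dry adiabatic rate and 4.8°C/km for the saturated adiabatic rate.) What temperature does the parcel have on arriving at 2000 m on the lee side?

From 1400 m to 3000 m (dry): cools by 9.9 × 1.6 = 15.84°C, giving 15.26°C.
From 3000 m to 5200 m (saturated): cools by 4.8 × 2.2 = 10.56°C, giving 4.7°C.
From 5200 m to 2000 m (dry descent): warms by 9.9 × 3.2 = 31.68°C, giving 36.38°C.

36.38°C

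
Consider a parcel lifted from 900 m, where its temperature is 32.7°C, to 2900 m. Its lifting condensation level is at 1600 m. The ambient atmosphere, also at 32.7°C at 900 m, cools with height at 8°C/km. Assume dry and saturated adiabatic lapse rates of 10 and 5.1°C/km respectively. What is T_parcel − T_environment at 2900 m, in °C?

Parcel:
  900 → 1600 m (dry, 10°C/km): ΔT = -10 × 0.7 = -7°C → T = 25.7°C
  1600 → 2900 m (saturated, 5.1°C/km): ΔT = -5.1 × 1.3 = -6.63°C → T = 19.07°C
Environment:
  900 → 2900 m (environment, 8°C/km): ΔT = -8 × 2 = -16°C → T = 16.7°C
T_parcel − T_env = 19.07 − 16.7 = +2.37°C

+2.37°C (parcel warmer than environment)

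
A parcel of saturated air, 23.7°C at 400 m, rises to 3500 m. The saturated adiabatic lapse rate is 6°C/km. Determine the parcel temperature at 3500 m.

Saturated adiabatic to 3500 m: -6 × 3.1 km = -18.6°C, so T = 5.1°C.

5.1°C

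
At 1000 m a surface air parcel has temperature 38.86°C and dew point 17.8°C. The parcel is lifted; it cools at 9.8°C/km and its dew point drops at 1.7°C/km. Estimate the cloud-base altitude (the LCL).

3600 m

T and T_d converge at 9.8 − 1.7 = 8.1°C per km
Height above start = (38.86 − 17.8) / 8.1 = 2.6 km
LCL altitude = 1000 m + 2600 m = 3600 m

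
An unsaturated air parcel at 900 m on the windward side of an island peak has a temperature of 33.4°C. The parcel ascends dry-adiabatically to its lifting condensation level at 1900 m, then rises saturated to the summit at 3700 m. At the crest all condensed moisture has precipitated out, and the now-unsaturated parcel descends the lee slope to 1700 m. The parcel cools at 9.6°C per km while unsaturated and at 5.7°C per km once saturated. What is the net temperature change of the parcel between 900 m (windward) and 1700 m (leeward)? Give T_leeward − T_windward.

-0.66°C

Dry to 1900 m: -9.6 × 1 km = -9.6°C, so T = 23.8°C.
Saturated to 3700 m: -5.7 × 1.8 km = -10.26°C, so T = 13.54°C.
Dry descent to 1700 m: +9.6 × 2 km = +19.2°C, so T = 32.74°C.
Net change vs windward start: 32.74 − 33.4 = -0.66°C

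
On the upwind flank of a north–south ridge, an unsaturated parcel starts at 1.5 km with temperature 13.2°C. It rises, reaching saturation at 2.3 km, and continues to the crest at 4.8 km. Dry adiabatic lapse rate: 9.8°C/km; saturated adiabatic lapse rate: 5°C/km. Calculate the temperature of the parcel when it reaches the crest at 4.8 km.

Dry to 2300 m: -9.8 × 0.8 km = -7.84°C, so T = 5.36°C.
Saturated to 4800 m: -5 × 2.5 km = -12.5°C, so T = -7.14°C.

-7.14°C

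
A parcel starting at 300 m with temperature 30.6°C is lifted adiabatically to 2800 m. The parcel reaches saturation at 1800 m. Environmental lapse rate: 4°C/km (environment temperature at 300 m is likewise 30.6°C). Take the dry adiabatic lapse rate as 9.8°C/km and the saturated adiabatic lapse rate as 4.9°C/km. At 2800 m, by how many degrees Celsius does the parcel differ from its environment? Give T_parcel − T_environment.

-9.6°C (parcel cooler than environment)

Parcel:
  From 300 m to 1800 m (dry): cools by 9.8 × 1.5 = 14.7°C, giving 15.9°C.
  From 1800 m to 2800 m (saturated): cools by 4.9 × 1 = 4.9°C, giving 11°C.
Environment:
  From 300 m to 2800 m (environment): cools by 4 × 2.5 = 10°C, giving 20.6°C.
T_parcel − T_env = 11 − 20.6 = -9.6°C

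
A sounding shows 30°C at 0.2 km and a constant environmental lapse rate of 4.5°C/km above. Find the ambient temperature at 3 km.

17.4°C

From 200 m to 3000 m (environmental): cools by 4.5 × 2.8 = 12.6°C, giving 17.4°C.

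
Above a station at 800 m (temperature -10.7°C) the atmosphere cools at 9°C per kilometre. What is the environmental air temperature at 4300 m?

-42.2°C

800–4300 m, environmental: Δz = 3.5 km ⇒ ΔT = -31.5°C; T = -42.2°C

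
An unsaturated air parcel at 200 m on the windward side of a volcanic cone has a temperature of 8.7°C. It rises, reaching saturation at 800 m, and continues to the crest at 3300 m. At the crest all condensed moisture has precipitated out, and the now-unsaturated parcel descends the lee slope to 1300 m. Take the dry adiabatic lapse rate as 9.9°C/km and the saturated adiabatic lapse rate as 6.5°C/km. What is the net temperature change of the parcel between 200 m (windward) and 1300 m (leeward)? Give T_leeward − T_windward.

From 200 m to 800 m (dry): cools by 9.9 × 0.6 = 5.94°C, giving 2.76°C.
From 800 m to 3300 m (saturated): cools by 6.5 × 2.5 = 16.25°C, giving -13.49°C.
From 3300 m to 1300 m (dry descent): warms by 9.9 × 2 = 19.8°C, giving 6.31°C.
Net change vs windward start: 6.31 − 8.7 = -2.39°C

-2.39°C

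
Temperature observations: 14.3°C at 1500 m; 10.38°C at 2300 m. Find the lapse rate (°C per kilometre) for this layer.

4.9°C/km

Γ = −ΔT/Δz = (14.3 − 10.38) / (2300 − 1500) m
  = 3.92°C / 0.8 km = 4.9°C/km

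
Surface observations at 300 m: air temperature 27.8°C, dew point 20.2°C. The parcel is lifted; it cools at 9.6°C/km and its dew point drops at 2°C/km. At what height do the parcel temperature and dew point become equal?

T and T_d converge at 9.6 − 2 = 7.6°C per km
Height above start = (27.8 − 20.2) / 7.6 = 1 km
LCL altitude = 300 m + 1000 m = 1300 m

1300 m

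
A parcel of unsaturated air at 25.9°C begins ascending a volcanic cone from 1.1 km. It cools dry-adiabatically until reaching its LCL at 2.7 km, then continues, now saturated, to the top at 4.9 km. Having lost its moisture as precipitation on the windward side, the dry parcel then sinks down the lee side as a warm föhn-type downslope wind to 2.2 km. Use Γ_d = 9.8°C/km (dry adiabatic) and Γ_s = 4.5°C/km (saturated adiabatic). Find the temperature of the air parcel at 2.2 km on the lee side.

26.78°C

1100–2700 m, dry: Δz = 1.6 km ⇒ ΔT = -15.68°C; T = 10.22°C
2700–4900 m, saturated: Δz = 2.2 km ⇒ ΔT = -9.9°C; T = 0.32°C
4900–2200 m, dry descent: Δz = 2.7 km ⇒ ΔT = +26.46°C; T = 26.78°C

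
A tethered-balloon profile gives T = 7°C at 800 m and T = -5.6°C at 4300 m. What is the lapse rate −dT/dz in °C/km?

Γ = −ΔT/Δz = (7 − (-5.6)) / (4300 − 800) m
  = 12.6°C / 3.5 km = 3.6°C/km

3.6°C/km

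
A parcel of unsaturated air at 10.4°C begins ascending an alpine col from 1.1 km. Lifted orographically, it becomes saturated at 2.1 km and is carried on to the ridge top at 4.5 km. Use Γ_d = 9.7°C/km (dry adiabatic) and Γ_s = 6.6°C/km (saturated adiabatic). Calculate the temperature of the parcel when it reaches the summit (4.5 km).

-15.14°C

Dry to 2100 m: -9.7 × 1 km = -9.7°C, so T = 0.7°C.
Saturated to 4500 m: -6.6 × 2.4 km = -15.84°C, so T = -15.14°C.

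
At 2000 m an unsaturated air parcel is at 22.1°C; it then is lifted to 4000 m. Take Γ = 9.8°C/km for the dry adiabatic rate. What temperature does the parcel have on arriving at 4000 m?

2.5°C

2000–4000 m, dry adiabatic: Δz = 2 km ⇒ ΔT = -19.6°C; T = 2.5°C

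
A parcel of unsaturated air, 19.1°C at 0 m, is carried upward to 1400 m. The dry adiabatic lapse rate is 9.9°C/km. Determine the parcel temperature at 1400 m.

Dry adiabatic to 1400 m: -9.9 × 1.4 km = -13.86°C, so T = 5.24°C.

5.24°C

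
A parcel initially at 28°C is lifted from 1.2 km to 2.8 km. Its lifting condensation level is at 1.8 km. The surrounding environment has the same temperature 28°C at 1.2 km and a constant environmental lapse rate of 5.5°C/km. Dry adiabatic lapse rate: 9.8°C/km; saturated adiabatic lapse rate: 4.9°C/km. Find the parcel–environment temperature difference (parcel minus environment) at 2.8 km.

Parcel:
  From 1200 m to 1800 m (dry): cools by 9.8 × 0.6 = 5.88°C, giving 22.12°C.
  From 1800 m to 2800 m (saturated): cools by 4.9 × 1 = 4.9°C, giving 17.22°C.
Environment:
  From 1200 m to 2800 m (environment): cools by 5.5 × 1.6 = 8.8°C, giving 19.2°C.
T_parcel − T_env = 17.22 − 19.2 = -1.98°C

-1.98°C (parcel cooler than environment)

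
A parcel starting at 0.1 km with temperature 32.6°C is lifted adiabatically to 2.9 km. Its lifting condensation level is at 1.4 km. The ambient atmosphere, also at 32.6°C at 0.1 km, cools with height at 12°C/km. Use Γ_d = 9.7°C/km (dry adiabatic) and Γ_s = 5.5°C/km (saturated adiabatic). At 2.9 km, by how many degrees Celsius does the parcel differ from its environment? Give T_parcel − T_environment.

Parcel:
  100–1400 m, dry: Δz = 1.3 km ⇒ ΔT = -12.61°C; T = 19.99°C
  1400–2900 m, saturated: Δz = 1.5 km ⇒ ΔT = -8.25°C; T = 11.74°C
Environment:
  100–2900 m, environment: Δz = 2.8 km ⇒ ΔT = -33.6°C; T = -1°C
T_parcel − T_env = 11.74 − (-1) = +12.74°C

+12.74°C (parcel warmer than environment)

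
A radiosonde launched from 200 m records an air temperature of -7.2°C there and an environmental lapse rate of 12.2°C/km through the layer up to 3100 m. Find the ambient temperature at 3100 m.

200–3100 m, environmental: Δz = 2.9 km ⇒ ΔT = -35.38°C; T = -42.58°C

-42.58°C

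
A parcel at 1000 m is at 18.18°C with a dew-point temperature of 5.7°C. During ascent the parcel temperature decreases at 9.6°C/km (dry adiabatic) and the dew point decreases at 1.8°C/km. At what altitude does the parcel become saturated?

2600 m

T and T_d converge at 9.6 − 1.8 = 7.8°C per km
Height above start = (18.18 − 5.7) / 7.8 = 1.6 km
LCL altitude = 1000 m + 1600 m = 2600 m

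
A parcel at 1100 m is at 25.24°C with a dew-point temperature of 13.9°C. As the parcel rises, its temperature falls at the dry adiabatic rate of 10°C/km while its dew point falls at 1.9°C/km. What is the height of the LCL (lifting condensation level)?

2500 m

T and T_d converge at 10 − 1.9 = 8.1°C per km
Height above start = (25.24 − 13.9) / 8.1 = 1.4 km
LCL altitude = 1100 m + 1400 m = 2500 m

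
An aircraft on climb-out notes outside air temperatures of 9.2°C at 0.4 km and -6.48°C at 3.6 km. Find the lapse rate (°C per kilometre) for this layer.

Γ = −ΔT/Δz = (9.2 − (-6.48)) / (3600 − 400) m
  = 15.68°C / 3.2 km = 4.9°C/km

4.9°C/km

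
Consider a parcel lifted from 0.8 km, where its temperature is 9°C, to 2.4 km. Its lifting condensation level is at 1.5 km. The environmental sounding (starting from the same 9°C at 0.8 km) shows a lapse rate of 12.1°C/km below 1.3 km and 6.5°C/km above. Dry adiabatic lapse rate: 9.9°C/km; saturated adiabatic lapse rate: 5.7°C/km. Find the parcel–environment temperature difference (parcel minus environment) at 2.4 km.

Parcel:
  Dry to 1500 m: -9.9 × 0.7 km = -6.93°C, so T = 2.07°C.
  Saturated to 2400 m: -5.7 × 0.9 km = -5.13°C, so T = -3.06°C.
Environment:
  Environment, lower layer to 1300 m: -12.1 × 0.5 km = -6.05°C, so T = 2.95°C.
  Environment, upper layer to 2400 m: -6.5 × 1.1 km = -7.15°C, so T = -4.2°C.
T_parcel − T_env = -3.06 − (-4.2) = +1.14°C

+1.14°C (parcel warmer than environment)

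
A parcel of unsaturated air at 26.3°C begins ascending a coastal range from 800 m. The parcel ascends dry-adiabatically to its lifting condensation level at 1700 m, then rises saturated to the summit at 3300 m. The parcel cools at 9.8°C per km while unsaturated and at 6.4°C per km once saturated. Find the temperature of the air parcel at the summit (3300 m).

7.24°C

800–1700 m, dry: Δz = 0.9 km ⇒ ΔT = -8.82°C; T = 17.48°C
1700–3300 m, saturated: Δz = 1.6 km ⇒ ΔT = -10.24°C; T = 7.24°C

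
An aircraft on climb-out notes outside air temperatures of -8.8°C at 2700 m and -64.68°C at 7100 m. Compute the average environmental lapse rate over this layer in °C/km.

Γ = −ΔT/Δz = (-8.8 − (-64.68)) / (7100 − 2700) m
  = 55.88°C / 4.4 km = 12.7°C/km

12.7°C/km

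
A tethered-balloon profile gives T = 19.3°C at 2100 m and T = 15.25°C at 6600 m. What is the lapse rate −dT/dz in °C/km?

Γ = −ΔT/Δz = (19.3 − 15.25) / (6600 − 2100) m
  = 4.05°C / 4.5 km = 0.9°C/km

0.9°C/km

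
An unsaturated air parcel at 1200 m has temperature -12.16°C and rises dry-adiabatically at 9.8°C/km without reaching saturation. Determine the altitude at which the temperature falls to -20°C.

2000 m

Height above start = (-12.16 − (-20)) / 9.8 = 0.8 km
Altitude = 1200 m + 800 m = 2000 m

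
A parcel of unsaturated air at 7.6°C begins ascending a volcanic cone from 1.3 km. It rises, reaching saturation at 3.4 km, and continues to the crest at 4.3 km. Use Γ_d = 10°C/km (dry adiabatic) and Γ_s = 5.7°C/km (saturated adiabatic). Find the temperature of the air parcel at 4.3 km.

-18.53°C

From 1300 m to 3400 m (dry): cools by 10 × 2.1 = 21°C, giving -13.4°C.
From 3400 m to 4300 m (saturated): cools by 5.7 × 0.9 = 5.13°C, giving -18.53°C.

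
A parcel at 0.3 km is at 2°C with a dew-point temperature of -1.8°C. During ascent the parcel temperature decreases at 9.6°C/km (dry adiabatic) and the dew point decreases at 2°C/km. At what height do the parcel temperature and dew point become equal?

T and T_d converge at 9.6 − 2 = 7.6°C per km
Height above start = (2 − (-1.8)) / 7.6 = 0.5 km
LCL altitude = 300 m + 500 m = 800 m

0.8 km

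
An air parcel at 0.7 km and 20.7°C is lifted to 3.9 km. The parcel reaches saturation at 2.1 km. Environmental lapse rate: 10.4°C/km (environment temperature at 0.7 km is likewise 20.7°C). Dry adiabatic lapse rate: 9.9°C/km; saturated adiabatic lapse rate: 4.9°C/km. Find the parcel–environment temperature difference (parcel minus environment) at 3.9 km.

Parcel:
  700–2100 m, dry: Δz = 1.4 km ⇒ ΔT = -13.86°C; T = 6.84°C
  2100–3900 m, saturated: Δz = 1.8 km ⇒ ΔT = -8.82°C; T = -1.98°C
Environment:
  700–3900 m, environment: Δz = 3.2 km ⇒ ΔT = -33.28°C; T = -12.58°C
T_parcel − T_env = -1.98 − (-12.58) = +10.6°C

+10.6°C (parcel warmer than environment)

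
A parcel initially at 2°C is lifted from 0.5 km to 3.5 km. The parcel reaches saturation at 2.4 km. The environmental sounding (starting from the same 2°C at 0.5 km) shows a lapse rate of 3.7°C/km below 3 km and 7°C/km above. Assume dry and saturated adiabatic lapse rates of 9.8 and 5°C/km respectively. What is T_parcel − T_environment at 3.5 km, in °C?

Parcel:
  From 500 m to 2400 m (dry): cools by 9.8 × 1.9 = 18.62°C, giving -16.62°C.
  From 2400 m to 3500 m (saturated): cools by 5 × 1.1 = 5.5°C, giving -22.12°C.
Environment:
  From 500 m to 3000 m (environment, lower layer): cools by 3.7 × 2.5 = 9.25°C, giving -7.25°C.
  From 3000 m to 3500 m (environment, upper layer): cools by 7 × 0.5 = 3.5°C, giving -10.75°C.
T_parcel − T_env = -22.12 − (-10.75) = -11.37°C

-11.37°C (parcel cooler than environment)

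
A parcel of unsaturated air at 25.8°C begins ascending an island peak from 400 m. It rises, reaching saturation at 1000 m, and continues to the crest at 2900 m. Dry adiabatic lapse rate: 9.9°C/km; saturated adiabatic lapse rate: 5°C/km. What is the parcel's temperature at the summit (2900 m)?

400–1000 m, dry: Δz = 0.6 km ⇒ ΔT = -5.94°C; T = 19.86°C
1000–2900 m, saturated: Δz = 1.9 km ⇒ ΔT = -9.5°C; T = 10.36°C

10.36°C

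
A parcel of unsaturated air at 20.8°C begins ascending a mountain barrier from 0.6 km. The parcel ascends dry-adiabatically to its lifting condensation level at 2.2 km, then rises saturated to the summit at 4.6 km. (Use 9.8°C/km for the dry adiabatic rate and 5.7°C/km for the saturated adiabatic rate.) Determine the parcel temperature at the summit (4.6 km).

-8.56°C

Dry to 2200 m: -9.8 × 1.6 km = -15.68°C, so T = 5.12°C.
Saturated to 4600 m: -5.7 × 2.4 km = -13.68°C, so T = -8.56°C.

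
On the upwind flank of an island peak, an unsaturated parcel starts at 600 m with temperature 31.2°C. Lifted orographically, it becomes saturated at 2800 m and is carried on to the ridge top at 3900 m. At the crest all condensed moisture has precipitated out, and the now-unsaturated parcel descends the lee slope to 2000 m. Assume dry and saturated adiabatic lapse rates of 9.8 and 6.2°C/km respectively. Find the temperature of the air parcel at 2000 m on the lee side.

21.44°C

From 600 m to 2800 m (dry): cools by 9.8 × 2.2 = 21.56°C, giving 9.64°C.
From 2800 m to 3900 m (saturated): cools by 6.2 × 1.1 = 6.82°C, giving 2.82°C.
From 3900 m to 2000 m (dry descent): warms by 9.8 × 1.9 = 18.62°C, giving 21.44°C.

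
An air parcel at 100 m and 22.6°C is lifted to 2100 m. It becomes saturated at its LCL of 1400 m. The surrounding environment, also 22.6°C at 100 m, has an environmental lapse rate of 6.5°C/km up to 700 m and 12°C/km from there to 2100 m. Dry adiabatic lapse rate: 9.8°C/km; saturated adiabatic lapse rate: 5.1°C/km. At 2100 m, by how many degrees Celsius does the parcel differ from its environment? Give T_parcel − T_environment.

Parcel:
  From 100 m to 1400 m (dry): cools by 9.8 × 1.3 = 12.74°C, giving 9.86°C.
  From 1400 m to 2100 m (saturated): cools by 5.1 × 0.7 = 3.57°C, giving 6.29°C.
Environment:
  From 100 m to 700 m (environment, lower layer): cools by 6.5 × 0.6 = 3.9°C, giving 18.7°C.
  From 700 m to 2100 m (environment, upper layer): cools by 12 × 1.4 = 16.8°C, giving 1.9°C.
T_parcel − T_env = 6.29 − 1.9 = +4.39°C

+4.39°C (parcel warmer than environment)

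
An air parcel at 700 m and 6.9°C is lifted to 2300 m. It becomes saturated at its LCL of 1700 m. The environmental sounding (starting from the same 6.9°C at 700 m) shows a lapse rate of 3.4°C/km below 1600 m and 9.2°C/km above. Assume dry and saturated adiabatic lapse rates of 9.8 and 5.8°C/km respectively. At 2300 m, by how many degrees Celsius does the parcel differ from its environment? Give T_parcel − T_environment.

-3.78°C (parcel cooler than environment)

Parcel:
  700 → 1700 m (dry, 9.8°C/km): ΔT = -9.8 × 1 = -9.8°C → T = -2.9°C
  1700 → 2300 m (saturated, 5.8°C/km): ΔT = -5.8 × 0.6 = -3.48°C → T = -6.38°C
Environment:
  700 → 1600 m (environment, lower layer, 3.4°C/km): ΔT = -3.4 × 0.9 = -3.06°C → T = 3.84°C
  1600 → 2300 m (environment, upper layer, 9.2°C/km): ΔT = -9.2 × 0.7 = -6.44°C → T = -2.6°C
T_parcel − T_env = -6.38 − (-2.6) = -3.78°C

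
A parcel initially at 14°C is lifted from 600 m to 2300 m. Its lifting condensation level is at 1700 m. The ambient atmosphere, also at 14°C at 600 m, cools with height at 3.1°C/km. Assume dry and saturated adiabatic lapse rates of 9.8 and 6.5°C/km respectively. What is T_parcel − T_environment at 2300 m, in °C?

Parcel:
  From 600 m to 1700 m (dry): cools by 9.8 × 1.1 = 10.78°C, giving 3.22°C.
  From 1700 m to 2300 m (saturated): cools by 6.5 × 0.6 = 3.9°C, giving -0.68°C.
Environment:
  From 600 m to 2300 m (environment): cools by 3.1 × 1.7 = 5.27°C, giving 8.73°C.
T_parcel − T_env = -0.68 − 8.73 = -9.41°C

-9.41°C (parcel cooler than environment)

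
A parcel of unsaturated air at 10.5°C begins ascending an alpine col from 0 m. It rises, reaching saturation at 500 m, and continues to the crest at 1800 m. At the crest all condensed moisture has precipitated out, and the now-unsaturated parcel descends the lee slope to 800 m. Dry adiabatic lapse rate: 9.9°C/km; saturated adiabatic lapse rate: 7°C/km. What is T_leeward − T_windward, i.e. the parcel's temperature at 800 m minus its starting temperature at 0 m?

0 → 500 m (dry, 9.9°C/km): ΔT = -9.9 × 0.5 = -4.95°C → T = 5.55°C
500 → 1800 m (saturated, 7°C/km): ΔT = -7 × 1.3 = -9.1°C → T = -3.55°C
1800 → 800 m (dry descent, 9.9°C/km): ΔT = +9.9 × 1 = +9.9°C → T = 6.35°C
Net change vs windward start: 6.35 − 10.5 = -4.15°C

-4.15°C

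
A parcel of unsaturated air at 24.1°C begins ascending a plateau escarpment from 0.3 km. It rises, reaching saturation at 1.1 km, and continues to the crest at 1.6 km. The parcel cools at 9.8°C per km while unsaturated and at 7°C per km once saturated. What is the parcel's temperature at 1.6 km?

Dry to 1100 m: -9.8 × 0.8 km = -7.84°C, so T = 16.26°C.
Saturated to 1600 m: -7 × 0.5 km = -3.5°C, so T = 12.76°C.

12.76°C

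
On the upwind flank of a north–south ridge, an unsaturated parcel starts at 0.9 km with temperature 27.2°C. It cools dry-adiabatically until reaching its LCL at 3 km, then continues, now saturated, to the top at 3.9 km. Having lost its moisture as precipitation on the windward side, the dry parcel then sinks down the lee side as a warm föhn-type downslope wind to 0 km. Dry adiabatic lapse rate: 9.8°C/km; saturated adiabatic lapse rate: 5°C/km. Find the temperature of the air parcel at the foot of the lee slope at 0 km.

900 → 3000 m (dry, 9.8°C/km): ΔT = -9.8 × 2.1 = -20.58°C → T = 6.62°C
3000 → 3900 m (saturated, 5°C/km): ΔT = -5 × 0.9 = -4.5°C → T = 2.12°C
3900 → 0 m (dry descent, 9.8°C/km): ΔT = +9.8 × 3.9 = +38.22°C → T = 40.34°C

40.34°C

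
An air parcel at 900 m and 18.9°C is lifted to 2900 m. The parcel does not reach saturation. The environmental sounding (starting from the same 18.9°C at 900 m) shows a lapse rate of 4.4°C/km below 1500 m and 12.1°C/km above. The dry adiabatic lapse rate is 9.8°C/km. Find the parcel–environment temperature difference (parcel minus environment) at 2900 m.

Parcel:
  900–2900 m, dry: Δz = 2 km ⇒ ΔT = -19.6°C; T = -0.7°C
Environment:
  900–1500 m, environment, lower layer: Δz = 0.6 km ⇒ ΔT = -2.64°C; T = 16.26°C
  1500–2900 m, environment, upper layer: Δz = 1.4 km ⇒ ΔT = -16.94°C; T = -0.68°C
T_parcel − T_env = -0.7 − (-0.68) = -0.02°C

-0.02°C (parcel cooler than environment)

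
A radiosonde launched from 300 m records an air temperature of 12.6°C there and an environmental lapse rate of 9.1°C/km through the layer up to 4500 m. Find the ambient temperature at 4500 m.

Environmental to 4500 m: -9.1 × 4.2 km = -38.22°C, so T = -25.62°C.

-25.62°C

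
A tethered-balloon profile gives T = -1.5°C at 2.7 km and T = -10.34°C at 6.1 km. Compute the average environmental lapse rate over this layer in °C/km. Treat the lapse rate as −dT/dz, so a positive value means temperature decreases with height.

2.6°C/km

Γ = −ΔT/Δz = (-1.5 − (-10.34)) / (6100 − 2700) m
  = 8.84°C / 3.4 km = 2.6°C/km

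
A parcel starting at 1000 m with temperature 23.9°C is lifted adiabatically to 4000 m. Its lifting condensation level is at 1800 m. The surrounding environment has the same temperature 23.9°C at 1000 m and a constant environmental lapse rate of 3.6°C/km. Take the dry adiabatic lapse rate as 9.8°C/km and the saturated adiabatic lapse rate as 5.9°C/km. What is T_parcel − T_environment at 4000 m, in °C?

Parcel:
  1000 → 1800 m (dry, 9.8°C/km): ΔT = -9.8 × 0.8 = -7.84°C → T = 16.06°C
  1800 → 4000 m (saturated, 5.9°C/km): ΔT = -5.9 × 2.2 = -12.98°C → T = 3.08°C
Environment:
  1000 → 4000 m (environment, 3.6°C/km): ΔT = -3.6 × 3 = -10.8°C → T = 13.1°C
T_parcel − T_env = 3.08 − 13.1 = -10.02°C

-10.02°C (parcel cooler than environment)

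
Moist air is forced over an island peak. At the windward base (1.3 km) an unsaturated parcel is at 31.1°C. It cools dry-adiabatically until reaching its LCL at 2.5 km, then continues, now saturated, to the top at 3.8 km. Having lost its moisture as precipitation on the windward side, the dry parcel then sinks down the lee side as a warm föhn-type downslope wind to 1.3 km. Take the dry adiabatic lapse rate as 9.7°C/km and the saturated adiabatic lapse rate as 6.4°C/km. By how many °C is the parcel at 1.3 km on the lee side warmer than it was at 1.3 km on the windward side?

+4.29°C

1300–2500 m, dry: Δz = 1.2 km ⇒ ΔT = -11.64°C; T = 19.46°C
2500–3800 m, saturated: Δz = 1.3 km ⇒ ΔT = -8.32°C; T = 11.14°C
3800–1300 m, dry descent: Δz = 2.5 km ⇒ ΔT = +24.25°C; T = 35.39°C
Net change vs windward start: 35.39 − 31.1 = +4.29°C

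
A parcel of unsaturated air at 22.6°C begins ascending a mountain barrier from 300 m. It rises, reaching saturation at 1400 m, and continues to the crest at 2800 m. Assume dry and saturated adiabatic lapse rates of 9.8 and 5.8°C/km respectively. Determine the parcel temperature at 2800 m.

Dry to 1400 m: -9.8 × 1.1 km = -10.78°C, so T = 11.82°C.
Saturated to 2800 m: -5.8 × 1.4 km = -8.12°C, so T = 3.7°C.

3.7°C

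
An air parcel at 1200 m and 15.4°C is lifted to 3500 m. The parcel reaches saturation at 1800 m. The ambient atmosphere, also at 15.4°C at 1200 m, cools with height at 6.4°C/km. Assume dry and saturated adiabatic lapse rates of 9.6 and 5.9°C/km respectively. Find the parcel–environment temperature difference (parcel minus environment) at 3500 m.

-1.07°C (parcel cooler than environment)

Parcel:
  From 1200 m to 1800 m (dry): cools by 9.6 × 0.6 = 5.76°C, giving 9.64°C.
  From 1800 m to 3500 m (saturated): cools by 5.9 × 1.7 = 10.03°C, giving -0.39°C.
Environment:
  From 1200 m to 3500 m (environment): cools by 6.4 × 2.3 = 14.72°C, giving 0.68°C.
T_parcel − T_env = -0.39 − 0.68 = -1.07°C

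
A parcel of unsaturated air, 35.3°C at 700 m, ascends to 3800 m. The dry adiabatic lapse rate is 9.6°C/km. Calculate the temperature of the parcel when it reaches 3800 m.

5.54°C

700 → 3800 m (dry adiabatic, 9.6°C/km): ΔT = -9.6 × 3.1 = -29.76°C → T = 5.54°C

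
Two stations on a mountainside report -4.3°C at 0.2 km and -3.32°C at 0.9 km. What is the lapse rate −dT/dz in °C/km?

Γ = −ΔT/Δz = (-4.3 − (-3.32)) / (900 − 200) m
  = -0.98°C / 0.7 km = -1.4°C/km

-1.4°C/km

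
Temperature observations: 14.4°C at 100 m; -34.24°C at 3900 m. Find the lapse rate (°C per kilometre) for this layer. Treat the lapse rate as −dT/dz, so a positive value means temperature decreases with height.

Γ = −ΔT/Δz = (14.4 − (-34.24)) / (3900 − 100) m
  = 48.64°C / 3.8 km = 12.8°C/km

12.8°C/km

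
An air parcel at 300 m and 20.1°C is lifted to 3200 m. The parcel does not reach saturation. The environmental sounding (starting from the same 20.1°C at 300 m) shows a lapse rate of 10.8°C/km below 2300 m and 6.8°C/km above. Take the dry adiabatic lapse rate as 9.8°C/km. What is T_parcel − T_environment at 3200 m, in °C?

Parcel:
  From 300 m to 3200 m (dry): cools by 9.8 × 2.9 = 28.42°C, giving -8.32°C.
Environment:
  From 300 m to 2300 m (environment, lower layer): cools by 10.8 × 2 = 21.6°C, giving -1.5°C.
  From 2300 m to 3200 m (environment, upper layer): cools by 6.8 × 0.9 = 6.12°C, giving -7.62°C.
T_parcel − T_env = -8.32 − (-7.62) = -0.7°C

-0.7°C (parcel cooler than environment)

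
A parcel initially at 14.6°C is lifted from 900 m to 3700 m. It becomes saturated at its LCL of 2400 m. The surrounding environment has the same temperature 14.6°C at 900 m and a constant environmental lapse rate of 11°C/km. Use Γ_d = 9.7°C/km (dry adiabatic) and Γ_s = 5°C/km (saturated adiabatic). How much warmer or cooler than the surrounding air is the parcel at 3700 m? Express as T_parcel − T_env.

+9.75°C (parcel warmer than environment)

Parcel:
  900–2400 m, dry: Δz = 1.5 km ⇒ ΔT = -14.55°C; T = 0.05°C
  2400–3700 m, saturated: Δz = 1.3 km ⇒ ΔT = -6.5°C; T = -6.45°C
Environment:
  900–3700 m, environment: Δz = 2.8 km ⇒ ΔT = -30.8°C; T = -16.2°C
T_parcel − T_env = -6.45 − (-16.2) = +9.75°C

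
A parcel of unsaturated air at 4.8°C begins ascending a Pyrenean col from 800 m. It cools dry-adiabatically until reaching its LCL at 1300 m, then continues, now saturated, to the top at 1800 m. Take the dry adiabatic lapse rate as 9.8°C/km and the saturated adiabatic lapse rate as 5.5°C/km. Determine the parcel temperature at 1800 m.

-2.85°C

Dry to 1300 m: -9.8 × 0.5 km = -4.9°C, so T = -0.1°C.
Saturated to 1800 m: -5.5 × 0.5 km = -2.75°C, so T = -2.85°C.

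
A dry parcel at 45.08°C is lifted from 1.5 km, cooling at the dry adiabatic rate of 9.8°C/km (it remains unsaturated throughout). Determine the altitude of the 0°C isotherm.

6.1 km

Height above start = (45.08 − 0) / 9.8 = 4.6 km
Altitude = 1500 m + 4600 m = 6100 m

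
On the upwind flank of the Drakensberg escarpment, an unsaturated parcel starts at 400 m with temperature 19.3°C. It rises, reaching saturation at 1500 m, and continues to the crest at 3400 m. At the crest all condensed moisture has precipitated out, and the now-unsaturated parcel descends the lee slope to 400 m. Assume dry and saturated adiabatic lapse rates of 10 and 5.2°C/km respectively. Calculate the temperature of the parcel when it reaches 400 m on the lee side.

Dry to 1500 m: -10 × 1.1 km = -11°C, so T = 8.3°C.
Saturated to 3400 m: -5.2 × 1.9 km = -9.88°C, so T = -1.58°C.
Dry descent to 400 m: +10 × 3 km = +30°C, so T = 28.42°C.

28.42°C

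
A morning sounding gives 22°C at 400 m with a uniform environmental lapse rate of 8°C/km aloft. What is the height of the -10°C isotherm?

Height above start = (22 − (-10)) / 8 = 4 km
Altitude = 400 m + 4000 m = 4400 m

4400 m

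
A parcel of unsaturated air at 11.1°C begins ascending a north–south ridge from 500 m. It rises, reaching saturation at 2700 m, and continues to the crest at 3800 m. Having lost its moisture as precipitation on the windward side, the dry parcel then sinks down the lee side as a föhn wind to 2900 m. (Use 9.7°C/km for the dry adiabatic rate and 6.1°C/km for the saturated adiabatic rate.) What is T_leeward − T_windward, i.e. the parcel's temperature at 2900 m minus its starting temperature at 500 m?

-19.32°C

Dry to 2700 m: -9.7 × 2.2 km = -21.34°C, so T = -10.24°C.
Saturated to 3800 m: -6.1 × 1.1 km = -6.71°C, so T = -16.95°C.
Dry descent to 2900 m: +9.7 × 0.9 km = +8.73°C, so T = -8.22°C.
Net change vs windward start: -8.22 − 11.1 = -19.32°C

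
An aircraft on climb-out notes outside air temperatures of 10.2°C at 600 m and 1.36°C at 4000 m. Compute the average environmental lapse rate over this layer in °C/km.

Γ = −ΔT/Δz = (10.2 − 1.36) / (4000 − 600) m
  = 8.84°C / 3.4 km = 2.6°C/km

2.6°C/km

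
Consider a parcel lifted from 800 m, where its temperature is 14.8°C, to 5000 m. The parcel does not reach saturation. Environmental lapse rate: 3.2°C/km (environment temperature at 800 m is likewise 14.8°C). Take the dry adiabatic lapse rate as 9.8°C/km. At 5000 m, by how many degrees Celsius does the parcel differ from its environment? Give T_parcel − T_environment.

Parcel:
  800 → 5000 m (dry, 9.8°C/km): ΔT = -9.8 × 4.2 = -41.16°C → T = -26.36°C
Environment:
  800 → 5000 m (environment, 3.2°C/km): ΔT = -3.2 × 4.2 = -13.44°C → T = 1.36°C
T_parcel − T_env = -26.36 − 1.36 = -27.72°C

-27.72°C (parcel cooler than environment)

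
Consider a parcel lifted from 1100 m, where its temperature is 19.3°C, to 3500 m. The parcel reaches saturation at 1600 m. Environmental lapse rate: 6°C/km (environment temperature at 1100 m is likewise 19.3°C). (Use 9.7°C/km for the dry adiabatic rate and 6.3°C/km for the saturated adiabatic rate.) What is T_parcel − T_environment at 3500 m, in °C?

-2.42°C (parcel cooler than environment)

Parcel:
  1100–1600 m, dry: Δz = 0.5 km ⇒ ΔT = -4.85°C; T = 14.45°C
  1600–3500 m, saturated: Δz = 1.9 km ⇒ ΔT = -11.97°C; T = 2.48°C
Environment:
  1100–3500 m, environment: Δz = 2.4 km ⇒ ΔT = -14.4°C; T = 4.9°C
T_parcel − T_env = 2.48 − 4.9 = -2.42°C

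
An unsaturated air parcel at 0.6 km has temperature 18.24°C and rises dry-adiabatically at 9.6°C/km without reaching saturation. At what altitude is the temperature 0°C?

Height above start = (18.24 − 0) / 9.6 = 1.9 km
Altitude = 600 m + 1900 m = 2500 m

2.5 km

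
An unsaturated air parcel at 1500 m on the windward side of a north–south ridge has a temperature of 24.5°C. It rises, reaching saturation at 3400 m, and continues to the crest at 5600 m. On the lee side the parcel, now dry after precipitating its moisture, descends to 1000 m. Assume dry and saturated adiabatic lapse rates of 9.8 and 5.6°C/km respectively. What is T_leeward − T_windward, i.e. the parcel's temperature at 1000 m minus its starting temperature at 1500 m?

+14.14°C

Dry to 3400 m: -9.8 × 1.9 km = -18.62°C, so T = 5.88°C.
Saturated to 5600 m: -5.6 × 2.2 km = -12.32°C, so T = -6.44°C.
Dry descent to 1000 m: +9.8 × 4.6 km = +45.08°C, so T = 38.64°C.
Net change vs windward start: 38.64 − 24.5 = +14.14°C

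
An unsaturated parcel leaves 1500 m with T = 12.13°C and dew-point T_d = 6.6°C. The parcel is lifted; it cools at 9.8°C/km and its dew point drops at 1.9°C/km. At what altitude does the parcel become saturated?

2200 m

T and T_d converge at 9.8 − 1.9 = 7.9°C per km
Height above start = (12.13 − 6.6) / 7.9 = 0.7 km
LCL altitude = 1500 m + 700 m = 2200 m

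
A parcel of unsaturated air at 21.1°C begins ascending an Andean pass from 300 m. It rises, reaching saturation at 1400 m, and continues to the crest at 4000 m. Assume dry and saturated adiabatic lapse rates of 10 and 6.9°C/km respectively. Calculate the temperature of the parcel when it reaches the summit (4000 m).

-7.84°C

Dry to 1400 m: -10 × 1.1 km = -11°C, so T = 10.1°C.
Saturated to 4000 m: -6.9 × 2.6 km = -17.94°C, so T = -7.84°C.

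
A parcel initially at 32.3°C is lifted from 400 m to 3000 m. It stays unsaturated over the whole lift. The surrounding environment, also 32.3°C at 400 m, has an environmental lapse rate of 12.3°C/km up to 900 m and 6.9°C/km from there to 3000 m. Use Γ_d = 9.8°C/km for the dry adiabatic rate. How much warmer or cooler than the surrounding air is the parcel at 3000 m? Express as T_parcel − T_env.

Parcel:
  From 400 m to 3000 m (dry): cools by 9.8 × 2.6 = 25.48°C, giving 6.82°C.
Environment:
  From 400 m to 900 m (environment, lower layer): cools by 12.3 × 0.5 = 6.15°C, giving 26.15°C.
  From 900 m to 3000 m (environment, upper layer): cools by 6.9 × 2.1 = 14.49°C, giving 11.66°C.
T_parcel − T_env = 6.82 − 11.66 = -4.84°C

-4.84°C (parcel cooler than environment)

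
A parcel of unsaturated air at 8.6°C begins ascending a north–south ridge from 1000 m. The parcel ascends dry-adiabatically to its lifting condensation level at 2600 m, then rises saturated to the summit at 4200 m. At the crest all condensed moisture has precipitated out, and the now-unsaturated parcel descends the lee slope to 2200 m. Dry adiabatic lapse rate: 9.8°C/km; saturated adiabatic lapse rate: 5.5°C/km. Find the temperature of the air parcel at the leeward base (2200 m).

From 1000 m to 2600 m (dry): cools by 9.8 × 1.6 = 15.68°C, giving -7.08°C.
From 2600 m to 4200 m (saturated): cools by 5.5 × 1.6 = 8.8°C, giving -15.88°C.
From 4200 m to 2200 m (dry descent): warms by 9.8 × 2 = 19.6°C, giving 3.72°C.

3.72°C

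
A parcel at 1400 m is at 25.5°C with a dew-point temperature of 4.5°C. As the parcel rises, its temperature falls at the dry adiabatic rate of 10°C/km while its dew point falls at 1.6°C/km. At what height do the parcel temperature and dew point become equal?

T and T_d converge at 10 − 1.6 = 8.4°C per km
Height above start = (25.5 − 4.5) / 8.4 = 2.5 km
LCL altitude = 1400 m + 2500 m = 3900 m

3900 m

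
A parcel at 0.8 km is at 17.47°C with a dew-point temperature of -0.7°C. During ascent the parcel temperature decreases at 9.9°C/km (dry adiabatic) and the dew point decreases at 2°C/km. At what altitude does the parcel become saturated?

3.1 km

T and T_d converge at 9.9 − 2 = 7.9°C per km
Height above start = (17.47 − (-0.7)) / 7.9 = 2.3 km
LCL altitude = 800 m + 2300 m = 3100 m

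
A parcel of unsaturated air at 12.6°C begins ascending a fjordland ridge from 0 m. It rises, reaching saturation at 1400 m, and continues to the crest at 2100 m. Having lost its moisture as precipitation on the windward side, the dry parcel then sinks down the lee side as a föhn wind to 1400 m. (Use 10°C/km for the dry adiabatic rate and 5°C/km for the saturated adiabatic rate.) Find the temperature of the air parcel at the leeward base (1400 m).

0–1400 m, dry: Δz = 1.4 km ⇒ ΔT = -14°C; T = -1.4°C
1400–2100 m, saturated: Δz = 0.7 km ⇒ ΔT = -3.5°C; T = -4.9°C
2100–1400 m, dry descent: Δz = 0.7 km ⇒ ΔT = +7°C; T = 2.1°C

2.1°C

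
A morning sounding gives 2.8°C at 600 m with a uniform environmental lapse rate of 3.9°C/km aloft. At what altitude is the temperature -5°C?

Height above start = (2.8 − (-5)) / 3.9 = 2 km
Altitude = 600 m + 2000 m = 2600 m

2600 m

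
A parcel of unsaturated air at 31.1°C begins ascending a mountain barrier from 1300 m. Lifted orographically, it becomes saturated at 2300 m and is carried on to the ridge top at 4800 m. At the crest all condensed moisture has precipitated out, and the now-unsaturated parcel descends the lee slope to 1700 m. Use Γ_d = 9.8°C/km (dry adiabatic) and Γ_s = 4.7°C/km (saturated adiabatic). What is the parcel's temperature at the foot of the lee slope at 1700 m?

39.93°C

1300 → 2300 m (dry, 9.8°C/km): ΔT = -9.8 × 1 = -9.8°C → T = 21.3°C
2300 → 4800 m (saturated, 4.7°C/km): ΔT = -4.7 × 2.5 = -11.75°C → T = 9.55°C
4800 → 1700 m (dry descent, 9.8°C/km): ΔT = +9.8 × 3.1 = +30.38°C → T = 39.93°C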